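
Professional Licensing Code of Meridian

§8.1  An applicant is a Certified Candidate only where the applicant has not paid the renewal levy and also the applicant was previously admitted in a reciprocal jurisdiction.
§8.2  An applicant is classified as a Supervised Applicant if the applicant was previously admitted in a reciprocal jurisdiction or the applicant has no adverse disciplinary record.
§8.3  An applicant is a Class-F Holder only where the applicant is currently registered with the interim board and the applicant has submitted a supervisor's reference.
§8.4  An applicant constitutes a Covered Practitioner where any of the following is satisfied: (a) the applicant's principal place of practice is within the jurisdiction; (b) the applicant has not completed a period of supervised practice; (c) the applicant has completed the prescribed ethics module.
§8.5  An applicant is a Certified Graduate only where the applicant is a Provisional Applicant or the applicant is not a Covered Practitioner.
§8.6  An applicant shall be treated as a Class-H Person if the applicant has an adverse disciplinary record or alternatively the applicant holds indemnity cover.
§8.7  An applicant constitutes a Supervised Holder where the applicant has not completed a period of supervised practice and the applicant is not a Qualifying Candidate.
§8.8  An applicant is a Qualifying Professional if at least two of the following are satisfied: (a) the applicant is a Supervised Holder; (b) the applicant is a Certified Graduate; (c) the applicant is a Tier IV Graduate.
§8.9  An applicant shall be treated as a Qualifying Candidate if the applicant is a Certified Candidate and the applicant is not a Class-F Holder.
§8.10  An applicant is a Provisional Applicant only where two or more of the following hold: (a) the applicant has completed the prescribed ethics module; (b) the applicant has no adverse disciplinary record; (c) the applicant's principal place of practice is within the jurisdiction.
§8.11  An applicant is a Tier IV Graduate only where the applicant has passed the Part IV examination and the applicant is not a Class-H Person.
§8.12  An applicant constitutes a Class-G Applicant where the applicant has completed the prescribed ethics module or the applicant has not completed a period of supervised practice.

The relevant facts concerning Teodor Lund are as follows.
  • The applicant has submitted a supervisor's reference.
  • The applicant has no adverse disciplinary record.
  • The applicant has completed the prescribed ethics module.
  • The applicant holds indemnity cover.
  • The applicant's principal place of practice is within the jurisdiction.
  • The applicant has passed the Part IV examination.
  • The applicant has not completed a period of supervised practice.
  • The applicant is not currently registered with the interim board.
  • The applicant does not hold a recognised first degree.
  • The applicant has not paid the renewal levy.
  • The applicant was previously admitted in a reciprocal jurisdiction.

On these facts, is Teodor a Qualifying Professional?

§8.1 — Certified Candidate: [the applicant has not paid the renewal levy? yes] AND [the applicant was previously admitted in a reciprocal jurisdiction? yes] → satisfied.
§8.3 — Class-F Holder: [the applicant is currently registered with the interim board? no] AND [the applicant has submitted a supervisor's reference? yes] → not satisfied.
§8.9 — Qualifying Candidate: [Certified Candidate (§8.1)? yes] AND [not a Class-F Holder (§8.3)? yes] → satisfied.
§8.7 — Supervised Holder: [the applicant has not completed a period of supervised practice? yes] AND [not a Qualifying Candidate (§8.9)? no] → not satisfied.
§8.10 — Provisional Applicant: the applicant has completed the prescribed ethics module? yes; the applicant has no adverse disciplinary record? yes; the applicant's principal place of practice is within the jurisdiction? yes — 3 of 3 hold (need ≥2) → satisfied.
§8.4 — Covered Practitioner: [the applicant's principal place of practice is within the jurisdiction? yes] OR [the applicant has not completed a period of supervised practice? yes] OR [the applicant has completed the prescribed ethics module? yes] → satisfied.
§8.5 — Certified Graduate: [Provisional Applicant (§8.10)? yes] OR [not a Covered Practitioner (§8.4)? no] → satisfied.
§8.6 — Class-H Person: [the applicant has an adverse disciplinary record? no] OR [the applicant holds indemnity cover? yes] → satisfied.
§8.11 — Tier IV Graduate: [the applicant has passed the Part IV examination? yes] AND [not a Class-H Person (§8.6)? no] → not satisfied.
§8.8 — Qualifying Professional: Supervised Holder (§8.7)? no; Certified Graduate (§8.5)? yes; Tier IV Graduate (§8.11)? no — 1 of 3 hold (need ≥2) → not satisfied.

No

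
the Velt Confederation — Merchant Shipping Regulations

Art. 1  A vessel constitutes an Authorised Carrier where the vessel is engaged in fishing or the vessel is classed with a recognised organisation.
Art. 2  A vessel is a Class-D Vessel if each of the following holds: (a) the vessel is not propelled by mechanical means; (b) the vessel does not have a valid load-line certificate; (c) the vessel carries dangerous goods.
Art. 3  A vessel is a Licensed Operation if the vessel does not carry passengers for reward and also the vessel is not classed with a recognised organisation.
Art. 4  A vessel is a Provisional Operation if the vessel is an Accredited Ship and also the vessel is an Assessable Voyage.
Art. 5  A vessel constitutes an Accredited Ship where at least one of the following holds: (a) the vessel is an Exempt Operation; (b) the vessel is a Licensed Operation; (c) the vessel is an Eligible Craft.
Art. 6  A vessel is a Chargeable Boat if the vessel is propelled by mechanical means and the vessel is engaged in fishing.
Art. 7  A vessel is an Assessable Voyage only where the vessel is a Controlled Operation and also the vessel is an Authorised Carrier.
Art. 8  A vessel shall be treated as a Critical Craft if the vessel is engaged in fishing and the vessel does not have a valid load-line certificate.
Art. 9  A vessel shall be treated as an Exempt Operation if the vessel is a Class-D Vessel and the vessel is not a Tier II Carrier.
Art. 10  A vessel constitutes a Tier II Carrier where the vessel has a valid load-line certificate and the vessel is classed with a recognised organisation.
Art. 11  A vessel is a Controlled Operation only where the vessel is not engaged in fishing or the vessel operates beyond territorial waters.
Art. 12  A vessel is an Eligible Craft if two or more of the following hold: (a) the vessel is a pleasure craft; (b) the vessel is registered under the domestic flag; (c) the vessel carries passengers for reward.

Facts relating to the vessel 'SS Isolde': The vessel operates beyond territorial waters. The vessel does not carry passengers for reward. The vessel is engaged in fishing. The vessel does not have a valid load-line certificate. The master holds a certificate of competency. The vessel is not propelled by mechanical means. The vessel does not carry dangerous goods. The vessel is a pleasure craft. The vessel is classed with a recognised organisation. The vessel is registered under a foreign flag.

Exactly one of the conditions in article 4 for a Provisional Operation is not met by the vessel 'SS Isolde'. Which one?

Accredited Ship

Under article 2: the vessel is not propelled by mechanical means? yes; and the vessel does not have a valid load-line certificate? yes; and the vessel carries dangerous goods? no. So the vessel is not a Class-D Vessel.
Under article 10: the vessel has a valid load-line certificate? no; and the vessel is classed with a recognised organisation? yes. So the vessel is not a Tier II Carrier.
Under article 9: Class-D Vessel (article 2)? no; and not a Tier II Carrier (article 10)? yes. So the vessel is not an Exempt Operation.
Under article 3: the vessel does not carry passengers for reward? yes; and the vessel is not classed with a recognised organisation? no. So the vessel is not a Licensed Operation.
Under article 12: the vessel is a pleasure craft? yes; the vessel is registered under the domestic flag? no; the vessel carries passengers for reward? no — 1 of 3 hold (need ≥2) → not satisfied.
Under article 5: Exempt Operation (article 9)? no; or Licensed Operation (article 3)? no; or Eligible Craft (article 12)? no. So the vessel is not an Accredited Ship.
Under article 11: the vessel is not engaged in fishing? no; or the vessel operates beyond territorial waters? yes. So the vessel is a Controlled Operation.
Under article 1: the vessel is engaged in fishing? yes; or the vessel is classed with a recognised organisation? yes. So the vessel is an Authorised Carrier.
Under article 7: Controlled Operation (article 11)? yes; and Authorised Carrier (article 1)? yes. So the vessel is an Assessable Voyage.
Under article 4: Accredited Ship (article 5)? no; and Assessable Voyage (article 7)? yes. So the vessel is not a Provisional Operation.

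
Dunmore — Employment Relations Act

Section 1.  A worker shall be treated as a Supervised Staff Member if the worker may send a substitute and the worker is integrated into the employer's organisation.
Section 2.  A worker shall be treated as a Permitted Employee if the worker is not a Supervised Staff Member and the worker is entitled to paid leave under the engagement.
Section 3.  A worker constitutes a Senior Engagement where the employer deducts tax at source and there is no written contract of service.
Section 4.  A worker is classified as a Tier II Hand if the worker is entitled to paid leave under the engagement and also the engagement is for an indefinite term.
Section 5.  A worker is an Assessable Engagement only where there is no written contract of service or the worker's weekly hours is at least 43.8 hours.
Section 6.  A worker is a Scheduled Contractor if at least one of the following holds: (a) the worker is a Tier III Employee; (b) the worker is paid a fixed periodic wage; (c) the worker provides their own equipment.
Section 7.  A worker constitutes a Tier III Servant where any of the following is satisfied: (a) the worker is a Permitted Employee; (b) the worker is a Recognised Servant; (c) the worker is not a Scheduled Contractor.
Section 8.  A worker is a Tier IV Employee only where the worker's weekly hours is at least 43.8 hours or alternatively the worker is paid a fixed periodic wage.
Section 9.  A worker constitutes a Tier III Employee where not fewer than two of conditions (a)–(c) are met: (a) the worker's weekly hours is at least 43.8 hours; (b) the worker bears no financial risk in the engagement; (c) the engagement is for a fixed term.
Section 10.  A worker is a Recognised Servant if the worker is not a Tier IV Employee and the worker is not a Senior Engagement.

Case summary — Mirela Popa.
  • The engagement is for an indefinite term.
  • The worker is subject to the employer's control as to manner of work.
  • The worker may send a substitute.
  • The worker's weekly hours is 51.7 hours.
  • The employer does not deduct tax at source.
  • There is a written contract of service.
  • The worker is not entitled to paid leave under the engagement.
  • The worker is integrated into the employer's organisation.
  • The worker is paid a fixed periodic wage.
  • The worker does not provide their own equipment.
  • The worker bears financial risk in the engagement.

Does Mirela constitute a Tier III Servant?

Under section 1: the worker may send a substitute? yes; and the worker is integrated into the employer's organisation? yes. So the worker is a Supervised Staff Member.
Under section 2: not a Supervised Staff Member (section 1)? no; and the worker is entitled to paid leave under the engagement? no. So the worker is not a Permitted Employee.
Under section 8: worker's weekly hours: 51.7 hours ≥ 43.8 hours? yes; or the worker is paid a fixed periodic wage? yes. So the worker is a Tier IV Employee.
Under section 3: the employer deducts tax at source? no; and there is no written contract of service? no. So the worker is not a Senior Engagement.
Under section 10: not a Tier IV Employee (section 8)? no; and not a Senior Engagement (section 3)? yes. So the worker is not a Recognised Servant.
Under section 9: worker's weekly hours: 51.7 hours ≥ 43.8 hours? yes; the worker bears no financial risk in the engagement? no; the engagement is for a fixed term? no — 1 of 3 hold (need ≥2) → not satisfied.
Under section 6: Tier III Employee (section 9)? no; or the worker is paid a fixed periodic wage? yes; or the worker provides their own equipment? no. So the worker is a Scheduled Contractor.
Under section 7: Permitted Employee (section 2)? no; or Recognised Servant (section 10)? no; or not a Scheduled Contractor (section 6)? no. So the worker is not a Tier III Servant.

No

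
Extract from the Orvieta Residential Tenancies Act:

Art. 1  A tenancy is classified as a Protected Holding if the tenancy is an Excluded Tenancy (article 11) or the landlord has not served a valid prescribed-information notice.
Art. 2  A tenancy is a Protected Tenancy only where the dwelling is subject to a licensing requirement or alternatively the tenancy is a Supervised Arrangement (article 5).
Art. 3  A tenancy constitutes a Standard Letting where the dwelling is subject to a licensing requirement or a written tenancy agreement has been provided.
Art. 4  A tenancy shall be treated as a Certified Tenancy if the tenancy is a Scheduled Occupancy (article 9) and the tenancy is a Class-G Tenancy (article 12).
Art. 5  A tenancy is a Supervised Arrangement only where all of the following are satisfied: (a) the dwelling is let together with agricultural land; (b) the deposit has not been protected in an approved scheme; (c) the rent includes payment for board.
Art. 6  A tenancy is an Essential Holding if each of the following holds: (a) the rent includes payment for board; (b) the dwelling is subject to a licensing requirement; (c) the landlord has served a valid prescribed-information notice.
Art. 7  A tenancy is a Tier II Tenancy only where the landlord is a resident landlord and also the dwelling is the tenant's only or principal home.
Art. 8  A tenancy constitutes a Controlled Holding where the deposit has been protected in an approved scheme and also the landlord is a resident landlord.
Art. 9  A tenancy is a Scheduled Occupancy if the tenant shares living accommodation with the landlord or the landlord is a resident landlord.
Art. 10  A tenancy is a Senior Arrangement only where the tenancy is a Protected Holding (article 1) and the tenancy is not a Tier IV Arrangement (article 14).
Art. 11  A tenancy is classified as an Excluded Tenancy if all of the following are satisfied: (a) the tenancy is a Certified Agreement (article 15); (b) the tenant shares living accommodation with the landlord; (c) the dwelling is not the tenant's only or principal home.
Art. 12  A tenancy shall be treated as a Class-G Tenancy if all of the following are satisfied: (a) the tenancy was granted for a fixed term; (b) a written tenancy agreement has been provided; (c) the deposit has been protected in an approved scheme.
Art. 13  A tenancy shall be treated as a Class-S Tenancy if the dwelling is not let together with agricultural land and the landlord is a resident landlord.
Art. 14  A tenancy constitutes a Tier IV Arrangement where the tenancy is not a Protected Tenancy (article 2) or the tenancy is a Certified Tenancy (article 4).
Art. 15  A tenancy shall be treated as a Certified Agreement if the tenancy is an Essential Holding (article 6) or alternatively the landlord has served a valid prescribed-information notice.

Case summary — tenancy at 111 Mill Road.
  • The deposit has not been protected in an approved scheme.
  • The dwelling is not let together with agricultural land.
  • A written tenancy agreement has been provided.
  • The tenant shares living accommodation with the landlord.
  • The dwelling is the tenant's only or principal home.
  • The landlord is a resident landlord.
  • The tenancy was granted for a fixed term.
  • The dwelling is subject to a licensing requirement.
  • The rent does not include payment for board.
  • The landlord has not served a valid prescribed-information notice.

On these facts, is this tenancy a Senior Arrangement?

Yes

Under article 6: the rent includes payment for board? no; and the dwelling is subject to a licensing requirement? yes; and the landlord has served a valid prescribed-information notice? no. So the tenancy is not an Essential Holding.
Under article 15: Essential Holding (article 6)? no; or the landlord has served a valid prescribed-information notice? no. So the tenancy is not a Certified Agreement.
Under article 11: Certified Agreement (article 15)? no; and the tenant shares living accommodation with the landlord? yes; and the dwelling is not the tenant's only or principal home? no. So the tenancy is not an Excluded Tenancy.
Under article 1: Excluded Tenancy (article 11)? no; or the landlord has not served a valid prescribed-information notice? yes. So the tenancy is a Protected Holding.
Under article 5: the dwelling is let together with agricultural land? no; and the deposit has not been protected in an approved scheme? yes; and the rent includes payment for board? no. So the tenancy is not a Supervised Arrangement.
Under article 2: the dwelling is subject to a licensing requirement? yes; or Supervised Arrangement (article 5)? no. So the tenancy is a Protected Tenancy.
Under article 9: the tenant shares living accommodation with the landlord? yes; or the landlord is a resident landlord? yes. So the tenancy is a Scheduled Occupancy.
Under article 12: the tenancy was granted for a fixed term? yes; and a written tenancy agreement has been provided? yes; and the deposit has been protected in an approved scheme? no. So the tenancy is not a Class-G Tenancy.
Under article 4: Scheduled Occupancy (article 9)? yes; and Class-G Tenancy (article 12)? no. So the tenancy is not a Certified Tenancy.
Under article 14: not a Protected Tenancy (article 2)? no; or Certified Tenancy (article 4)? no. So the tenancy is not a Tier IV Arrangement.
Under article 10: Protected Holding (article 1)? yes; and not a Tier IV Arrangement (article 14)? yes. So the tenancy is a Senior Arrangement.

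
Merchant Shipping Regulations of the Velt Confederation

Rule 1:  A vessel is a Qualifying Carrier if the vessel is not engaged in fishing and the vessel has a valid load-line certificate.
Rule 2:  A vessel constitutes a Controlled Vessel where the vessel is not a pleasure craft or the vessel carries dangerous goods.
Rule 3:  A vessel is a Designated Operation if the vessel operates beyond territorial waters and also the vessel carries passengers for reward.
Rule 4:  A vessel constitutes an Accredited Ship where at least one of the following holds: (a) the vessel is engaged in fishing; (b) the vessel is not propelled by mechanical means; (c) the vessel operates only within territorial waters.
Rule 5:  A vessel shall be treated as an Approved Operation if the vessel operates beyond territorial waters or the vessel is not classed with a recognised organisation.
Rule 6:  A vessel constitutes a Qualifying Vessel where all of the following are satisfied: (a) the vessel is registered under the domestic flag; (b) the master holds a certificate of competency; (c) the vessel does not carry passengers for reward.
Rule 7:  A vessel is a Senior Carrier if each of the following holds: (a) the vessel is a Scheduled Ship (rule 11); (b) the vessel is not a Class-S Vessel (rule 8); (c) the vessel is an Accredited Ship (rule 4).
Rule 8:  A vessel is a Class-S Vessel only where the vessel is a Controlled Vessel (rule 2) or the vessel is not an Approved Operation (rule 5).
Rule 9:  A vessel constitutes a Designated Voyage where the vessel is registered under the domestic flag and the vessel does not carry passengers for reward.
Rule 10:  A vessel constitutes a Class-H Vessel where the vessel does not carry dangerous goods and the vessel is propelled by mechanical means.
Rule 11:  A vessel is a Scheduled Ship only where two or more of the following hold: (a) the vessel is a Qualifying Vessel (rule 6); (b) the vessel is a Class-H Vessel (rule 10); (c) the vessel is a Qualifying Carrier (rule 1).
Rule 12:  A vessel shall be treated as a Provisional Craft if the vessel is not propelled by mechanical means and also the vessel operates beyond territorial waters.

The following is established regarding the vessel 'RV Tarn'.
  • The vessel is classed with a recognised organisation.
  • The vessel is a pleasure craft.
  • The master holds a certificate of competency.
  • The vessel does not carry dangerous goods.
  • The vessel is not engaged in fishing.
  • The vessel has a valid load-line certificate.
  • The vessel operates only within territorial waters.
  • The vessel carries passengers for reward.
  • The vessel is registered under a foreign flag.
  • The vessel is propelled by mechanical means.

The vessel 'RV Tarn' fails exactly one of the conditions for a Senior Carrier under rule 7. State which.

rule 6 — Qualifying Vessel: [the vessel is registered under the domestic flag? no] AND [the master holds a certificate of competency? yes] AND [the vessel does not carry passengers for reward? no] → not satisfied.
rule 10 — Class-H Vessel: [the vessel does not carry dangerous goods? yes] AND [the vessel is propelled by mechanical means? yes] → satisfied.
rule 1 — Qualifying Carrier: [the vessel is not engaged in fishing? yes] AND [the vessel has a valid load-line certificate? yes] → satisfied.
rule 11 — Scheduled Ship: Qualifying Vessel (rule 6)? no; Class-H Vessel (rule 10)? yes; Qualifying Carrier (rule 1)? yes — 2 of 3 hold (need ≥2) → satisfied.
rule 2 — Controlled Vessel: [the vessel is not a pleasure craft? no] OR [the vessel carries dangerous goods? no] → not satisfied.
rule 5 — Approved Operation: [the vessel operates beyond territorial waters? no] OR [the vessel is not classed with a recognised organisation? no] → not satisfied.
rule 8 — Class-S Vessel: [Controlled Vessel (rule 2)? no] OR [not an Approved Operation (rule 5)? yes] → satisfied.
rule 4 — Accredited Ship: [the vessel is engaged in fishing? no] OR [the vessel is not propelled by mechanical means? no] OR [the vessel operates only within territorial waters? yes] → satisfied.
rule 7 — Senior Carrier: [Scheduled Ship (rule 11)? yes] AND [not a Class-S Vessel (rule 8)? no] AND [Accredited Ship (rule 4)? yes] → not satisfied.

Class-S Vessel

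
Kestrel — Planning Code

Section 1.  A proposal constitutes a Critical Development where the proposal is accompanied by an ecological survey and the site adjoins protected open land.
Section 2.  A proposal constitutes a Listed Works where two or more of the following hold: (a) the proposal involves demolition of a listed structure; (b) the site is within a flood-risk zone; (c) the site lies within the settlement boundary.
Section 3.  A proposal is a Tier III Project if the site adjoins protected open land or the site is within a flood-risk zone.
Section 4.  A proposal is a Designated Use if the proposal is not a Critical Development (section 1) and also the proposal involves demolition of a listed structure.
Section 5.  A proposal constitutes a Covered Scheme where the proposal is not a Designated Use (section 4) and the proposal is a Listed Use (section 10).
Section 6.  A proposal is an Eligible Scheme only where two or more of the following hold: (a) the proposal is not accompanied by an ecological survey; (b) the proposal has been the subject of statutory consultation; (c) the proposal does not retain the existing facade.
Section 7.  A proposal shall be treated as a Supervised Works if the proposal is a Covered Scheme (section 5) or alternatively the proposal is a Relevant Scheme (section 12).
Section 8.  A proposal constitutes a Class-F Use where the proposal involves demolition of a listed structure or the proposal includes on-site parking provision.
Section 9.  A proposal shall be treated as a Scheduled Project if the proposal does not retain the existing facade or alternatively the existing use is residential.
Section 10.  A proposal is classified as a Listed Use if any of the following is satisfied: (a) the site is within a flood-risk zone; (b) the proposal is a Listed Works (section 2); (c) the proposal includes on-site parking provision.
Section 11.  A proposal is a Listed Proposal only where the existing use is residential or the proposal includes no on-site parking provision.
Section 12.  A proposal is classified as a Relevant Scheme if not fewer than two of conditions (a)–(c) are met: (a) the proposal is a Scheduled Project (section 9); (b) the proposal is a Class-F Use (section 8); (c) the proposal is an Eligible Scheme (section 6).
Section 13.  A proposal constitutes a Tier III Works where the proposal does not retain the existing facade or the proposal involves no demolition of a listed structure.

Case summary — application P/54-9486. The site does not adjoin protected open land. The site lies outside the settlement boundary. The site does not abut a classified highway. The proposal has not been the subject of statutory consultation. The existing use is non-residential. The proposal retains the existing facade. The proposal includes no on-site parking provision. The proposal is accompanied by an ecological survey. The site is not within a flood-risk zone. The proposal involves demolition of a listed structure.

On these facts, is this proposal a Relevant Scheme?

section 9 — Scheduled Project: [the proposal does not retain the existing facade? no] OR [the existing use is residential? no] → not satisfied.
section 8 — Class-F Use: [the proposal involves demolition of a listed structure? yes] OR [the proposal includes on-site parking provision? no] → satisfied.
section 6 — Eligible Scheme: the proposal is not accompanied by an ecological survey? no; the proposal has been the subject of statutory consultation? no; the proposal does not retain the existing facade? no — 0 of 3 hold (need ≥2) → not satisfied.
section 12 — Relevant Scheme: Scheduled Project (section 9)? no; Class-F Use (section 8)? yes; Eligible Scheme (section 6)? no — 1 of 3 hold (need ≥2) → not satisfied.

No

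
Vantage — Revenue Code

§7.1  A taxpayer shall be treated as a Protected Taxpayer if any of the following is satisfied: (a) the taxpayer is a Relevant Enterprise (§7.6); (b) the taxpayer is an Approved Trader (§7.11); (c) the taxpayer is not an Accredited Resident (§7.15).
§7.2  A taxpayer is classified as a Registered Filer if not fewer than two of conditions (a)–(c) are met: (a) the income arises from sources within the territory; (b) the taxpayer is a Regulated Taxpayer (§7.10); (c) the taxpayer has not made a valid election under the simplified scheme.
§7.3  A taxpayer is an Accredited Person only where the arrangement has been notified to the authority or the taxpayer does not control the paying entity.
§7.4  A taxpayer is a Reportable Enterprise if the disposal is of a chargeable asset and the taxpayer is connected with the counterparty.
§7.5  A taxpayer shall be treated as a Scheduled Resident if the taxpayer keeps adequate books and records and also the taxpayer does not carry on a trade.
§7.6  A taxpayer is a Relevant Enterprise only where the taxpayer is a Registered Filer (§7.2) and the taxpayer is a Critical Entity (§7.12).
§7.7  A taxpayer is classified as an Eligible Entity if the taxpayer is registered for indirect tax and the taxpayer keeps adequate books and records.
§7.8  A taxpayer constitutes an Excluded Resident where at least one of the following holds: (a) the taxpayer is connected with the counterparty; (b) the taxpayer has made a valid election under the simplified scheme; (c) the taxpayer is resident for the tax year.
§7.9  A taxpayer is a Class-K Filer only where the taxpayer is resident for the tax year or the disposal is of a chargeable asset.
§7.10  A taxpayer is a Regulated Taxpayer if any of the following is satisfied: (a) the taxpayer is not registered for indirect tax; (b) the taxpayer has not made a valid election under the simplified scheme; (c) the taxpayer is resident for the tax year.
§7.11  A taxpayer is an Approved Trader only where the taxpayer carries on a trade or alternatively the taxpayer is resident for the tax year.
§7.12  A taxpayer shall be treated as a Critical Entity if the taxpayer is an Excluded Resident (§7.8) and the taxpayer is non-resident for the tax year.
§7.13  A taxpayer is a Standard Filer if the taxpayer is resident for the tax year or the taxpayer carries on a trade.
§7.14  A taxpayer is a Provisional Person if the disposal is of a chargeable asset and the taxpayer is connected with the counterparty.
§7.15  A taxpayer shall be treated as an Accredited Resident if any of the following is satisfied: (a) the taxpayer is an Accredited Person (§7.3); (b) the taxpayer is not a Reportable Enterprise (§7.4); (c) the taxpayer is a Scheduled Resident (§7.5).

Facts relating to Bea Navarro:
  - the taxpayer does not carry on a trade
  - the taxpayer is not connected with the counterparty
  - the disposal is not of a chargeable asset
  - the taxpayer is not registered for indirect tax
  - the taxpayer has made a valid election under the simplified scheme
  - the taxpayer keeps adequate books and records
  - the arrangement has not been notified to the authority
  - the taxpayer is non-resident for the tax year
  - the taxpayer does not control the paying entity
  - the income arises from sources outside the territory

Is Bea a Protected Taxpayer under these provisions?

No

§7.10 — Regulated Taxpayer: [the taxpayer is not registered for indirect tax? yes] OR [the taxpayer has not made a valid election under the simplified scheme? no] OR [the taxpayer is resident for the tax year? no] → satisfied.
§7.2 — Registered Filer: the income arises from sources within the territory? no; Regulated Taxpayer (§7.10)? yes; the taxpayer has not made a valid election under the simplified scheme? no — 1 of 3 hold (need ≥2) → not satisfied.
§7.8 — Excluded Resident: [the taxpayer is connected with the counterparty? no] OR [the taxpayer has made a valid election under the simplified scheme? yes] OR [the taxpayer is resident for the tax year? no] → satisfied.
§7.12 — Critical Entity: [Excluded Resident (§7.8)? yes] AND [the taxpayer is non-resident for the tax year? yes] → satisfied.
§7.6 — Relevant Enterprise: [Registered Filer (§7.2)? no] AND [Critical Entity (§7.12)? yes] → not satisfied.
§7.11 — Approved Trader: [the taxpayer carries on a trade? no] OR [the taxpayer is resident for the tax year? no] → not satisfied.
§7.3 — Accredited Person: [the arrangement has been notified to the authority? no] OR [the taxpayer does not control the paying entity? yes] → satisfied.
§7.4 — Reportable Enterprise: [the disposal is of a chargeable asset? no] AND [the taxpayer is connected with the counterparty? no] → not satisfied.
§7.5 — Scheduled Resident: [the taxpayer keeps adequate books and records? yes] AND [the taxpayer does not carry on a trade? yes] → satisfied.
§7.15 — Accredited Resident: [Accredited Person (§7.3)? yes] OR [not a Reportable Enterprise (§7.4)? yes] OR [Scheduled Resident (§7.5)? yes] → satisfied.
§7.1 — Protected Taxpayer: [Relevant Enterprise (§7.6)? no] OR [Approved Trader (§7.11)? no] OR [not an Accredited Resident (§7.15)? no] → not satisfied.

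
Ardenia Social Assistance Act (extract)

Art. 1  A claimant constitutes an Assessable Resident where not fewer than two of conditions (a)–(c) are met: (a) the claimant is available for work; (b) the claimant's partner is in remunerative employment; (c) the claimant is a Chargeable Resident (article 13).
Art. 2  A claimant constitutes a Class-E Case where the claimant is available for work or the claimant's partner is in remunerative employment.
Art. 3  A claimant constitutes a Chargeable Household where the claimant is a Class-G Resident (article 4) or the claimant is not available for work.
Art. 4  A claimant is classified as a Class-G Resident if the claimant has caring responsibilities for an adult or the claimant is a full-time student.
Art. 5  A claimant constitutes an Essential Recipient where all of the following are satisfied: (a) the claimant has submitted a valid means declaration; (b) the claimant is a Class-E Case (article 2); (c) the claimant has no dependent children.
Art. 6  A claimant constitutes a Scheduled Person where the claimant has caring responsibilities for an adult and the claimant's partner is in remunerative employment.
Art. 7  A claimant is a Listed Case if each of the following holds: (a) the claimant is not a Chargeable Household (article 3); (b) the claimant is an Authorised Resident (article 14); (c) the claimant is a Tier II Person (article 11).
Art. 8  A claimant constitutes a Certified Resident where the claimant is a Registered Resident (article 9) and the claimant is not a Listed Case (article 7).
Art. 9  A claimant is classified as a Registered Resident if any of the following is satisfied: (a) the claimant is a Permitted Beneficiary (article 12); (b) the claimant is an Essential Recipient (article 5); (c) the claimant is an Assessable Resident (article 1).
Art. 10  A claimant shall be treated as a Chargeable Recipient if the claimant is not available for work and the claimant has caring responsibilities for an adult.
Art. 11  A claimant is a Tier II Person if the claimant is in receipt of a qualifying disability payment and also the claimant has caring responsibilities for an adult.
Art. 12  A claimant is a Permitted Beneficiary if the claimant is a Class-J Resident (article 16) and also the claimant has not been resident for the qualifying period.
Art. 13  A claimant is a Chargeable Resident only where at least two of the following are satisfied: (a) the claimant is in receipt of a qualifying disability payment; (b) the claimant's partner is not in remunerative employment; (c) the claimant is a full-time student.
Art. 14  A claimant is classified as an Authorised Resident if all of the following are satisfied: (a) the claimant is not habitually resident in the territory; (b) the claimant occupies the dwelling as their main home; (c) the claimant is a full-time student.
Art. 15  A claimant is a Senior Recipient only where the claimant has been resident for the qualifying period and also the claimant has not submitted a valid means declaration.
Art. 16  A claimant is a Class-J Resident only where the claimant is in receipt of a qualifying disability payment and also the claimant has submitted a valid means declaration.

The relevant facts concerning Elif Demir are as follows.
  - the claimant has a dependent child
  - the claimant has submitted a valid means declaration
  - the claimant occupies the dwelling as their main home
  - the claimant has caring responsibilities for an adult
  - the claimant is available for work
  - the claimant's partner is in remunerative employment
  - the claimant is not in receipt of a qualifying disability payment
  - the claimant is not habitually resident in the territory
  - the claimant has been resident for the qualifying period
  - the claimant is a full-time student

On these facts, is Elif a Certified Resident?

Yes

article 16 — Class-J Resident: [the claimant is in receipt of a qualifying disability payment? no] AND [the claimant has submitted a valid means declaration? yes] → not satisfied.
article 12 — Permitted Beneficiary: [Class-J Resident (article 16)? no] AND [the claimant has not been resident for the qualifying period? no] → not satisfied.
article 2 — Class-E Case: [the claimant is available for work? yes] OR [the claimant's partner is in remunerative employment? yes] → satisfied.
article 5 — Essential Recipient: [the claimant has submitted a valid means declaration? yes] AND [Class-E Case (article 2)? yes] AND [the claimant has no dependent children? no] → not satisfied.
article 13 — Chargeable Resident: the claimant is in receipt of a qualifying disability payment? no; the claimant's partner is not in remunerative employment? no; the claimant is a full-time student? yes — 1 of 3 hold (need ≥2) → not satisfied.
article 1 — Assessable Resident: the claimant is available for work? yes; the claimant's partner is in remunerative employment? yes; Chargeable Resident (article 13)? no — 2 of 3 hold (need ≥2) → satisfied.
article 9 — Registered Resident: [Permitted Beneficiary (article 12)? no] OR [Essential Recipient (article 5)? no] OR [Assessable Resident (article 1)? yes] → satisfied.
article 4 — Class-G Resident: [the claimant has caring responsibilities for an adult? yes] OR [the claimant is a full-time student? yes] → satisfied.
article 3 — Chargeable Household: [Class-G Resident (article 4)? yes] OR [the claimant is not available for work? no] → satisfied.
article 14 — Authorised Resident: [the claimant is not habitually resident in the territory? yes] AND [the claimant occupies the dwelling as their main home? yes] AND [the claimant is a full-time student? yes] → satisfied.
article 11 — Tier II Person: [the claimant is in receipt of a qualifying disability payment? no] AND [the claimant has caring responsibilities for an adult? yes] → not satisfied.
article 7 — Listed Case: [not a Chargeable Household (article 3)? no] AND [Authorised Resident (article 14)? yes] AND [Tier II Person (article 11)? no] → not satisfied.
article 8 — Certified Resident: [Registered Resident (article 9)? yes] AND [not a Listed Case (article 7)? yes] → satisfied.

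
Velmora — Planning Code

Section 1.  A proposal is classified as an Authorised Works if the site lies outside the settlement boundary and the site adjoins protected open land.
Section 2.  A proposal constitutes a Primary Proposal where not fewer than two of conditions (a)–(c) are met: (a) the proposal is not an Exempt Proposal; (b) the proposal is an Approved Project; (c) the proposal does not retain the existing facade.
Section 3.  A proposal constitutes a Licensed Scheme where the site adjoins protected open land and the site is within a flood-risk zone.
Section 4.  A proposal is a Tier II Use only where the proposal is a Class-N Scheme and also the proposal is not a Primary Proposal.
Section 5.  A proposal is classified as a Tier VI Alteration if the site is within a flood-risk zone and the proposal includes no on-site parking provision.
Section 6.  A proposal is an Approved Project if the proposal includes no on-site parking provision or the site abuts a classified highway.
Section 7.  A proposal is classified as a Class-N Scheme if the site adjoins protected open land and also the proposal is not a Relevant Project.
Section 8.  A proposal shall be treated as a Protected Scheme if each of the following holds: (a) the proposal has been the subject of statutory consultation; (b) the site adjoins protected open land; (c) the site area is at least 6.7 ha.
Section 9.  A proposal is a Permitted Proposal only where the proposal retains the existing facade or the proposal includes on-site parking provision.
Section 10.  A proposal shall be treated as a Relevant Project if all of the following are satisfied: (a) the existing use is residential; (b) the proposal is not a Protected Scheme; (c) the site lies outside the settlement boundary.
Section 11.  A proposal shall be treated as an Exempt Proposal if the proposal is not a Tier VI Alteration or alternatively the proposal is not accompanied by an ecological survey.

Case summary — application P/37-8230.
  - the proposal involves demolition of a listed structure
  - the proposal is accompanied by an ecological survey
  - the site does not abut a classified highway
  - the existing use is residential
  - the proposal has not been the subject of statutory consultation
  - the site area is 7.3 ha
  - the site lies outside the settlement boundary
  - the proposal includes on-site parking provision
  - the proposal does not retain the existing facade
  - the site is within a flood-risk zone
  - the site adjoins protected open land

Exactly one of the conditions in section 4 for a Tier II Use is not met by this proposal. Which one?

Class-N Scheme

section 8 — Protected Scheme: [the proposal has been the subject of statutory consultation? no] AND [the site adjoins protected open land? yes] AND [site area: 7.3 ha ≥ 6.7 ha? yes] → not satisfied.
section 10 — Relevant Project: [the existing use is residential? yes] AND [not a Protected Scheme (section 8)? yes] AND [the site lies outside the settlement boundary? yes] → satisfied.
section 7 — Class-N Scheme: [the site adjoins protected open land? yes] AND [not a Relevant Project (section 10)? no] → not satisfied.
section 5 — Tier VI Alteration: [the site is within a flood-risk zone? yes] AND [the proposal includes no on-site parking provision? no] → not satisfied.
section 11 — Exempt Proposal: [not a Tier VI Alteration (section 5)? yes] OR [the proposal is not accompanied by an ecological survey? no] → satisfied.
section 6 — Approved Project: [the proposal includes no on-site parking provision? no] OR [the site abuts a classified highway? no] → not satisfied.
section 2 — Primary Proposal: not an Exempt Proposal (section 11)? no; Approved Project (section 6)? no; the proposal does not retain the existing facade? yes — 1 of 3 hold (need ≥2) → not satisfied.
section 4 — Tier II Use: [Class-N Scheme (section 7)? no] AND [not a Primary Proposal (section 2)? yes] → not satisfied.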